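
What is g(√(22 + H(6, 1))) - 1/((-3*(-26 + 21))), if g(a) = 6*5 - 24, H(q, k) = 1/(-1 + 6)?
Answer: 89/15 ≈ 5.9333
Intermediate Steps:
H(q, k) = ⅕ (H(q, k) = 1/5 = ⅕)
g(a) = 6 (g(a) = 30 - 24 = 6)
g(√(22 + H(6, 1))) - 1/((-3*(-26 + 21))) = 6 - 1/((-3*(-26 + 21))) = 6 - 1/((-3*(-5))) = 6 - 1/15 = 89/15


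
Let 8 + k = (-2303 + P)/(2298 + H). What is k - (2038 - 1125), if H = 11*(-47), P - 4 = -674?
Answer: -1643274/1781 ≈ -922.67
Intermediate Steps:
P = -670 (P = 4 - 674 = -670)
H = -517
k = -17221/1781 (k = -8 + (-2303 - 670)/(2298 - 517) = -8 - 2973/1781 = -17221/1781 ≈ -9.6693)
k - (2038 - 1125) = -17221/1781 - (2038 - 1125) = -17221/1781 - 1*913 = -17221/1781 - 913 = -1643274/1781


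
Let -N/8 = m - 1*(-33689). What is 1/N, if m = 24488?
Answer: -1/465416 ≈ -2.1486e-6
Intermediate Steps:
N = -465416 (N = -8*(24488 - 1*(-33689)) = -8*(24488 + 33689) = -8*58177 = -465416)
1/N = 1/(-465416) = -1/465416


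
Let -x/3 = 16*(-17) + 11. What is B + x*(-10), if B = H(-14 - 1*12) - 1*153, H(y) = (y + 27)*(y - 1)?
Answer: -8010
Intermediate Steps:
x = 783 (x = -3*(16*(-17) + 11) = -3*(-272 + 11) = -3*(-261) = 783)
H(y) = (-1 + y)*(27 + y) (H(y) = (27 + y)*(-1 + y) = (-1 + y)*(27 + y))
B = -180 (B = (-27 + (-14 - 1*12)² + 26*(-14 - 1*12)) - 1*153 = (-27 + (-14 - 12)² + 26*(-14 - 12)) - 153 = (-27 + (-26)² + 26*(-26)) - 153 = (-27 + 676 - 676) - 153 = -27 - 153 = -180)
B + x*(-10) = -180 + 783*(-10) = -180 - 7830 = -8010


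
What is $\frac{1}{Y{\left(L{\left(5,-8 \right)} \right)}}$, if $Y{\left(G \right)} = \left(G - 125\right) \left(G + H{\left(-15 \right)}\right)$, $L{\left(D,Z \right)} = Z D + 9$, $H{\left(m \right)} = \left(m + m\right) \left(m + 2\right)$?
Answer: $- \frac{1}{56004} \approx -1.7856 \cdot 10^{-5}$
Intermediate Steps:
$H{\left(m \right)} = 2 m \left(2 + m\right)$
$L{\left(D,Z \right)} = 9 + D Z$ ($L{\left(D,Z \right)} = D Z + 9 = 9 + D Z$)
$Y{\left(G \right)} = \left(-125 + G\right) \left(390 + G\right)$ ($Y{\left(G \right)} = \left(G - 125\right) \left(G + 2 \left(-15\right) \left(2 - 15\right)\right) = \left(-125 + G\right) \left(G + 2 \left(-15\right) \left(-13\right)\right) = \left(-125 + G\right) \left(G + 390\right) = \left(-125 + G\right) \left(390 + G\right)$)
$\frac{1}{Y{\left(L{\left(5,-8 \right)} \right)}} = \frac{1}{-48750 + \left(9 + 5 \left(-8\right)\right)^{2} + 265 \left(9 + 5 \left(-8\right)\right)} = \frac{1}{-48750 + \left(9 - 40\right)^{2} + 265 \left(9 - 40\right)} = \frac{1}{-48750 + \left(-31\right)^{2} + 265 \left(-31\right)} = \frac{1}{-48750 + 961 - 8215} = \frac{1}{-56004} = - \frac{1}{56004}$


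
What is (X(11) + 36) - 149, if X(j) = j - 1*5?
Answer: -107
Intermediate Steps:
X(j) = -5 + j (X(j) = j - 5 = -5 + j)
(X(11) + 36) - 149 = ((-5 + 11) + 36) - 149 = (6 + 36) - 149 = 42 - 149 = -107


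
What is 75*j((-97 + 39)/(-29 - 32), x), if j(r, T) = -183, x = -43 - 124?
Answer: -13725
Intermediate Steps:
x = -167
75*j((-97 + 39)/(-29 - 32), x) = 75*(-183) = -13725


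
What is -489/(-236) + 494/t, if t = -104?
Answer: -158/59 ≈ -2.6780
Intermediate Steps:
-489/(-236) + 494/t = -489/(-236) + 494/(-104) = -489*(-1/236) + 494*(-1/104) = 489/236 - 19/4 = -158/59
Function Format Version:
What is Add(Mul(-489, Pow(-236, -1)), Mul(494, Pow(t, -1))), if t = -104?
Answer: Rational(-158, 59) ≈ -2.6780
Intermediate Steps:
Add(Mul(-489, Pow(-236, -1)), Mul(494, Pow(t, -1))) = Add(Mul(-489, Pow(-236, -1)), Mul(494, Pow(-104, -1))) = Add(Mul(-489, Rational(-1, 236)), Mul(494, Rational(-1, 104))) = Add(Rational(489, 236), Rational(-19, 4)) = Rational(-158, 59)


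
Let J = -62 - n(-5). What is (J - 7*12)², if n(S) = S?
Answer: 19881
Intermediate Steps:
J = -57 (J = -62 - 1*(-5) = -62 + 5 = -57)
(J - 7*12)² = (-57 - 7*12)² = (-57 - 84)² = (-141)² = 19881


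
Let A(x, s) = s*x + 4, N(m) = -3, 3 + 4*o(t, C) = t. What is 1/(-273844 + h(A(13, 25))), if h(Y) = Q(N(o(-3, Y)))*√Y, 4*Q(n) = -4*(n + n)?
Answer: -68461/18747631123 - 3*√329/37495262246 ≈ -3.6532e-6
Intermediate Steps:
o(t, C) = -¾ + t/4
Q(n) = -2*n (Q(n) = (-4*(n + n))/4 = (-8*n)/4 = -2*n)
A(x, s) = 4 + s*x
h(Y) = 6*√Y (h(Y) = (-2*(-3))*√Y = 6*√Y)
1/(-273844 + h(A(13, 25))) = 1/(-273844 + 6*√(4 + 25*13)) = 1/(-273844 + 6*√(4 + 325)) = 1/(-273844 + 6*√329)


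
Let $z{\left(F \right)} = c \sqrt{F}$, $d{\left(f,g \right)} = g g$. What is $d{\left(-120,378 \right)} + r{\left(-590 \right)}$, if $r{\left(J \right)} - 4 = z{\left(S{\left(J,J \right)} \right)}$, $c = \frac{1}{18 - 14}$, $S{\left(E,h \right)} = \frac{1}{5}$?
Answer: $142888 + \frac{\sqrt{5}}{20} \approx 1.4289 \cdot 10^{5}$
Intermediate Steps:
$S{\left(E,h \right)} = \frac{1}{5}$
$c = \frac{1}{4} \approx 0.25$
$d{\left(f,g \right)} = g^{2}$
$z{\left(F \right)} = \frac{\sqrt{F}}{4}$
$r{\left(J \right)} = 4 + \frac{\sqrt{5}}{20}$ ($r{\left(J \right)} = 4 + \frac{1}{4 \sqrt{5}} = 4 + \frac{\frac{1}{5} \sqrt{5}}{4} = 4 + \frac{\sqrt{5}}{20}$)
$d{\left(-120,378 \right)} + r{\left(-590 \right)} = 378^{2} + \left(4 + \frac{\sqrt{5}}{20}\right) = 142884 + \left(4 + \frac{\sqrt{5}}{20}\right) = 142888 + \frac{\sqrt{5}}{20}$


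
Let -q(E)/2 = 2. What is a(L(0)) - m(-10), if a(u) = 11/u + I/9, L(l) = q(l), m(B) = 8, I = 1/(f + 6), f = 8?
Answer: -2707/252 ≈ -10.742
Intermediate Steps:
I = 1/14 (I = 1/(8 + 6) = 1/14 ≈ 0.071429)
q(E) = -4 (q(E) = -2*2 = -4)
L(l) = -4
a(u) = 1/126 + 11/u (a(u) = 11/u + (1/14)/9 = 11/u + (1/14)*(1/9) = 11/u + 1/126 = 1/126 + 11/u)
a(L(0)) - m(-10) = (1/126)*(1386 - 4)/(-4) - 1*8 = (1/126)*(-1/4)*1382 - 8 = -691/252 - 8 = -2707/252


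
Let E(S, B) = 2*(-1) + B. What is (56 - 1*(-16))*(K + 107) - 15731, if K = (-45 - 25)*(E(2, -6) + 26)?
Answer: -98747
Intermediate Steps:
E(S, B) = -2 + B
K = -1260 (K = (-45 - 25)*((-2 - 6) + 26) = -70*(-8 + 26) = -70*18 = -1260)
(56 - 1*(-16))*(K + 107) - 15731 = (56 - 1*(-16))*(-1260 + 107) - 15731 = (56 + 16)*(-1153) - 15731 = 72*(-1153) - 15731 = -83016 - 15731 = -98747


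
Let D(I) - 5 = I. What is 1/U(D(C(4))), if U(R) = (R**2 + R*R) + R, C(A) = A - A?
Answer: 1/55 ≈ 0.018182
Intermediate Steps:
C(A) = 0
D(I) = 5 + I
U(R) = R + 2*R**2 (U(R) = (R**2 + R**2) + R = 2*R**2 + R = R + 2*R**2)
1/U(D(C(4))) = 1/((5 + 0)*(1 + 2*(5 + 0))) = 1/(5*(1 + 2*5)) = 1/(5*(1 + 10)) = 1/(5*11) = 1/55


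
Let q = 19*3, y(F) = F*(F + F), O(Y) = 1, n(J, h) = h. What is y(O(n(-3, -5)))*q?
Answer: 114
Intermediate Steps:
y(F) = 2*F² (y(F) = F*(2*F) = 2*F²)
q = 57
y(O(n(-3, -5)))*q = (2*1²)*57 = (2*1)*57 = 2*57 = 114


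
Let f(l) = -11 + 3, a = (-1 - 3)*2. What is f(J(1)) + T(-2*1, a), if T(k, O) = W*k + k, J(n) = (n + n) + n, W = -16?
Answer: 22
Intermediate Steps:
a = -8 (a = -4*2 = -8)
J(n) = 3*n (J(n) = 2*n + n = 3*n)
f(l) = -8
T(k, O) = -15*k (T(k, O) = -16*k + k = -15*k)
f(J(1)) + T(-2*1, a) = -8 - (-30) = -8 - 15*(-2) = -8 + 30 = 22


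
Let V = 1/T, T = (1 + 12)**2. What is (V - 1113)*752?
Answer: -141448192/169 ≈ -8.3697e+5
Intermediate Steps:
T = 169 (T = 13**2 = 169)
V = 1/169 ≈ 0.0059172
(V - 1113)*752 = (1/169 - 1113)*752 = -188096/169*752 = -141448192/169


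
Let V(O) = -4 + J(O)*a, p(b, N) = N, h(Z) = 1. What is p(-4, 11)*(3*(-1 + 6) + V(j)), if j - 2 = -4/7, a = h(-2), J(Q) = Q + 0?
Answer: 957/7 ≈ 136.71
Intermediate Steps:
J(Q) = Q
a = 1
j = 10/7 (j = 2 - 4/7 = 10/7 ≈ 1.4286)
V(O) = -4 + O (V(O) = -4 + O*1 = -4 + O)
p(-4, 11)*(3*(-1 + 6) + V(j)) = 11*(3*(-1 + 6) + (-4 + 10/7)) = 11*(3*5 - 18/7) = 11*(15 - 18/7) = 11*(87/7) = 957/7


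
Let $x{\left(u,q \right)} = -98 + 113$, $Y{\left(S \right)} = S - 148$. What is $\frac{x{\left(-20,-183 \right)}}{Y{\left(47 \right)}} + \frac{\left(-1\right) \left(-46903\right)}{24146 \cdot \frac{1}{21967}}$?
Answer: $\frac{104061776111}{2438746} \approx 42670.0$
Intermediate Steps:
$Y{\left(S \right)} = -148 + S$
$x{\left(u,q \right)} = 15$
$\frac{x{\left(-20,-183 \right)}}{Y{\left(47 \right)}} + \frac{\left(-1\right) \left(-46903\right)}{24146 \cdot \frac{1}{21967}} = \frac{15}{-148 + 47} + \frac{\left(-1\right) \left(-46903\right)}{24146 \cdot \frac{1}{21967}} = \frac{15}{-101} + \frac{46903}{24146 \cdot \frac{1}{21967}} = 15 \left(- \frac{1}{101}\right) + \frac{46903}{\frac{24146}{21967}} = - \frac{15}{101} + 46903 \cdot \frac{21967}{24146} = - \frac{15}{101} + \frac{1030318201}{24146} = \frac{104061776111}{2438746}$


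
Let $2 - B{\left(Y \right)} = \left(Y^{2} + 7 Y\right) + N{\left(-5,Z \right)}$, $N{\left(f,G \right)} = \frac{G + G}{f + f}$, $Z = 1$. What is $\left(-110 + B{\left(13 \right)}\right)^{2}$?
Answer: $\frac{3381921}{25} \approx 1.3528 \cdot 10^{5}$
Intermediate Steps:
$N{\left(f,G \right)} = \frac{G}{f}$ ($N{\left(f,G \right)} = \frac{2 G}{2 f} = 2 G \frac{1}{2 f} = \frac{G}{f}$)
$B{\left(Y \right)} = \frac{11}{5} - Y^{2} - 7 Y$ ($B{\left(Y \right)} = 2 - \left(\left(Y^{2} + 7 Y\right) + 1 \frac{1}{-5}\right) = 2 - \left(\left(Y^{2} + 7 Y\right) + 1 \left(- \frac{1}{5}\right)\right) = 2 - \left(\left(Y^{2} + 7 Y\right) - \frac{1}{5}\right) = 2 - \left(- \frac{1}{5} + Y^{2} + 7 Y\right) = \frac{11}{5} - Y^{2} - 7 Y$)
$\left(-110 + B{\left(13 \right)}\right)^{2} = \left(-110 - \frac{1289}{5}\right)^{2} = \left(- \frac{1839}{5}\right)^{2} = \frac{3381921}{25}$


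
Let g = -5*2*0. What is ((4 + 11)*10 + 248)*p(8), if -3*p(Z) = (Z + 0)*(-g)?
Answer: 0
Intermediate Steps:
g = 0 (g = -10*0 = 0)
p(Z) = 0 (p(Z) = -(Z + 0)*(-1*0)/3 = -Z*0/3 = -1/3*0 = 0)
((4 + 11)*10 + 248)*p(8) = ((4 + 11)*10 + 248)*0 = (15*10 + 248)*0 = (150 + 248)*0 = 398*0 = 0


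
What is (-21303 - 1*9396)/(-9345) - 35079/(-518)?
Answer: 16367397/230510 ≈ 71.005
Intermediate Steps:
(-21303 - 1*9396)/(-9345) - 35079/(-518) = (-21303 - 9396)*(-1/9345) - 35079*(-1/518) = -30699*(-1/9345) + 35079/518 = 10233/3115 + 35079/518 = 16367397/230510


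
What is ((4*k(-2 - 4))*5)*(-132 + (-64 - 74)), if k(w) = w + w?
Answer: 64800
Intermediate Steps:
k(w) = 2*w
((4*k(-2 - 4))*5)*(-132 + (-64 - 74)) = ((4*(2*(-2 - 4)))*5)*(-132 + (-64 - 74)) = ((4*(2*(-6)))*5)*(-132 - 138) = ((4*(-12))*5)*(-270) = -48*5*(-270) = -240*(-270) = 64800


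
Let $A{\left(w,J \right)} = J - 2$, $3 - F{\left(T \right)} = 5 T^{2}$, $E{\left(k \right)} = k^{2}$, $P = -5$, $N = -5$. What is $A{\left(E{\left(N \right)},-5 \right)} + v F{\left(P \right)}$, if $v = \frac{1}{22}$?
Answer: $- \frac{138}{11} \approx -12.545$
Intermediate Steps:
$F{\left(T \right)} = 3 - 5 T^{2}$
$A{\left(w,J \right)} = -2 + J$
$v = \frac{1}{22} \approx 0.045455$
$A{\left(E{\left(N \right)},-5 \right)} + v F{\left(P \right)} = \left(-2 - 5\right) + \frac{3 - 5 \left(-5\right)^{2}}{22} = -7 + \frac{3 - 125}{22} = -7 + \frac{1}{22} \left(-122\right) = -7 - \frac{61}{11} = - \frac{138}{11}$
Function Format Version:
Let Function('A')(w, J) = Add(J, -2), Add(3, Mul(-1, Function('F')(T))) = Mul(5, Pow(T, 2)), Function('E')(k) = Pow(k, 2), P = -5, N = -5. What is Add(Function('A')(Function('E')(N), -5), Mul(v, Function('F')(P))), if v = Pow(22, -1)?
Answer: Rational(-138, 11) ≈ -12.545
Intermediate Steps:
Function('F')(T) = Add(3, Mul(-5, Pow(T, 2))) (Function('F')(T) = Add(3, Mul(-1, Mul(5, Pow(T, 2)))) = Add(3, Mul(-5, Pow(T, 2))))
Function('A')(w, J) = Add(-2, J)
v = Rational(1, 22) ≈ 0.045455
Add(Function('A')(Function('E')(N), -5), Mul(v, Function('F')(P))) = Add(Add(-2, -5), Mul(Rational(1, 22), Add(3, Mul(-5, Pow(-5, 2))))) = Add(-7, Mul(Rational(1, 22), Add(3, Mul(-5, 25)))) = Add(-7, Mul(Rational(1, 22), Add(3, -125))) = Add(-7, Mul(Rational(1, 22), -122)) = Add(-7, Rational(-61, 11)) = Rational(-138, 11)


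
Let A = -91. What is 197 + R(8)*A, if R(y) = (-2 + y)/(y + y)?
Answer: 1303/8 ≈ 162.88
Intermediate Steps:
R(y) = (-2 + y)/(2*y) (R(y) = (-2 + y)/((2*y)) = (-2 + y)*(1/(2*y)) = (-2 + y)/(2*y))
197 + R(8)*A = 197 + ((½)*(-2 + 8)/8)*(-91) = 197 + ((½)*(⅛)*6)*(-91) = 197 + (3/8)*(-91) = 197 - 273/8 = 1303/8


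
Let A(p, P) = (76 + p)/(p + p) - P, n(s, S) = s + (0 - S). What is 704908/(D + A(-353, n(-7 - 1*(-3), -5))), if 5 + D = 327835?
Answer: 497665048/231447551 ≈ 2.1502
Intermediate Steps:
n(s, S) = s - S
A(p, P) = -P + (76 + p)/(2*p) (A(p, P) = (76 + p)/((2*p)) - P = (76 + p)*(1/(2*p)) - P = (76 + p)/(2*p) - P = -P + (76 + p)/(2*p))
D = 327830 (D = -5 + 327835 = 327830)
704908/(D + A(-353, n(-7 - 1*(-3), -5))) = 704908/(327830 + (½ - ((-7 - 1*(-3)) - 1*(-5)) + 38/(-353))) = 704908/(327830 + (½ - ((-7 + 3) + 5) + 38*(-1/353))) = 704908/(327830 + (½ - (-4 + 5) - 38/353)) = 704908/(327830 + (½ - 1*1 - 38/353)) = 704908/(327830 + (½ - 1 - 38/353)) = 704908/(327830 - 429/706) = 704908/(231447551/706) = 704908*(706/231447551) = 497665048/231447551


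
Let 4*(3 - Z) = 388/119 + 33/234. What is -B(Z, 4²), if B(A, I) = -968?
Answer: 968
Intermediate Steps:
Z = 79811/37128 (Z = 3 - (388/119 + 33/234)/4 = 3 - (388*(1/119) + 33*(1/234))/4 = 3 - (388/119 + 11/78)/4 = 3 - ¼*31573/9282 = 3 - 31573/37128 = 79811/37128 ≈ 2.1496)
-B(Z, 4²) = -1*(-968) = 968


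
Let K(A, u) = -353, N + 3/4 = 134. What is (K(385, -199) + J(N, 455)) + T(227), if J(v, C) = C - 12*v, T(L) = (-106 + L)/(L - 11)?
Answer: -323231/216 ≈ -1496.4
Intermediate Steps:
N = 533/4 (N = -¾ + 134 = 533/4 ≈ 133.25)
T(L) = (-106 + L)/(-11 + L)
(K(385, -199) + J(N, 455)) + T(227) = (-353 + (455 - 12*533/4)) + (-106 + 227)/(-11 + 227) = (-353 + (455 - 1599)) + 121/216 = (-353 - 1144) + (1/216)*121 = -1497 + 121/216 = -323231/216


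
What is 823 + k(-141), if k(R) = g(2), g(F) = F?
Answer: 825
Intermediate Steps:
k(R) = 2
823 + k(-141) = 823 + 2 = 825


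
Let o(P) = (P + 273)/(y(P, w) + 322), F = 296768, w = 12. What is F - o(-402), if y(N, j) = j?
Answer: 99120641/334 ≈ 2.9677e+5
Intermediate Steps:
o(P) = 273/334 + P/334 (o(P) = (P + 273)/(12 + 322) = (273 + P)/334 = (273 + P)*(1/334) = 273/334 + P/334)
F - o(-402) = 296768 - (273/334 + (1/334)*(-402)) = 296768 - (273/334 - 201/167) = 296768 - 1*(-129/334) = 296768 + 129/334 = 99120641/334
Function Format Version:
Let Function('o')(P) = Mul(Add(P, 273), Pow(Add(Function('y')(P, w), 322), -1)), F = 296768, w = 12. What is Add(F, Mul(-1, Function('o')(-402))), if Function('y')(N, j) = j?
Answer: Rational(99120641, 334) ≈ 2.9677e+5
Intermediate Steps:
Function('o')(P) = Add(Rational(273, 334), Mul(Rational(1, 334), P)) (Function('o')(P) = Mul(Add(P, 273), Pow(Add(12, 322), -1)) = Mul(Add(273, P), Pow(334, -1)) = Mul(Add(273, P), Rational(1, 334)) = Add(Rational(273, 334), Mul(Rational(1, 334), P)))
Add(F, Mul(-1, Function('o')(-402))) = Add(296768, Mul(-1, Add(Rational(273, 334), Mul(Rational(1, 334), -402)))) = Add(296768, Mul(-1, Add(Rational(273, 334), Rational(-201, 167)))) = Add(296768, Mul(-1, Rational(-129, 334))) = Add(296768, Rational(129, 334)) = Rational(99120641, 334)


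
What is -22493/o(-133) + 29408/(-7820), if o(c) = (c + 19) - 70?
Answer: 1853089/15640 ≈ 118.48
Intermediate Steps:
o(c) = -51 + c (o(c) = (19 + c) - 70 = -51 + c)
-22493/o(-133) + 29408/(-7820) = -22493/(-51 - 133) + 29408/(-7820) = -22493/(-184) + 29408*(-1/7820) = -22493*(-1/184) - 7352/1955 = 22493/184 - 7352/1955 = 1853089/15640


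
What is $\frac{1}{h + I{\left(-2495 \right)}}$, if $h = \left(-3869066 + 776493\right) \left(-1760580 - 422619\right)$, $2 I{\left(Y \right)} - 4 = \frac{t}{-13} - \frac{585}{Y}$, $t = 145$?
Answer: $\frac{6487}{43798292696999706} \approx 1.4811 \cdot 10^{-13}$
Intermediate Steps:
$I{\left(Y \right)} = - \frac{93}{26} - \frac{585}{2 Y}$ ($I{\left(Y \right)} = 2 + \frac{\frac{145}{-13} - \frac{585}{Y}}{2} = 2 + \frac{145 \left(- \frac{1}{13}\right) - \frac{585}{Y}}{2} = 2 + \frac{- \frac{145}{13} - \frac{585}{Y}}{2} = 2 - \left(\frac{145}{26} + \frac{585}{2 Y}\right) = - \frac{93}{26} - \frac{585}{2 Y}$)
$h = 6751702281027$ ($h = \left(-3092573\right) \left(-2183199\right) = 6751702281027$)
$\frac{1}{h + I{\left(-2495 \right)}} = \frac{1}{6751702281027 + \frac{3 \left(-2535 - -77345\right)}{26 \left(-2495\right)}} = \frac{1}{6751702281027 + \frac{3}{26} \left(- \frac{1}{2495}\right) \left(-2535 + 77345\right)} = \frac{1}{6751702281027 + \frac{3}{26} \left(- \frac{1}{2495}\right) 74810} = \frac{1}{6751702281027 - \frac{22443}{6487}} = \frac{1}{\frac{43798292696999706}{6487}} = \frac{6487}{43798292696999706}$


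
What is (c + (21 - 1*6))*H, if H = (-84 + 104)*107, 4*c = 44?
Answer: 55640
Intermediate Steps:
c = 11 (c = (¼)*44 = 11)
H = 2140 (H = 20*107 = 2140)
(c + (21 - 1*6))*H = (11 + (21 - 1*6))*2140 = (11 + (21 - 6))*2140 = (11 + 15)*2140 = 26*2140 = 55640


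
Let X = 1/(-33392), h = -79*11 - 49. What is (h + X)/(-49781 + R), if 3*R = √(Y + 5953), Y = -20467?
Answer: 4577938965951/248251111691632 + 30653857*I*√14514/248251111691632 ≈ 0.018441 + 1.4876e-5*I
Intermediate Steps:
R = I*√14514/3 (R = √(-20467 + 5953)/3 = √(-14514)/3 = (I*√14514)/3 = I*√14514/3 ≈ 40.158*I)
h = -918 (h = -869 - 49 = -918)
X = -1/33392 ≈ -2.9947e-5
(h + X)/(-49781 + R) = (-918 - 1/33392)/(-49781 + I*√14514/3) = -30653857/(33392*(-49781 + I*√14514/3))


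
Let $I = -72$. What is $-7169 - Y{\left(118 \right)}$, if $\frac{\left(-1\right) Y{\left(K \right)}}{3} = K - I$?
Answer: $-6599$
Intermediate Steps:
$Y{\left(K \right)} = -216 - 3 K$ ($Y{\left(K \right)} = - 3 \left(K - -72\right) = - 3 \left(K + 72\right) = - 3 \left(72 + K\right) = -216 - 3 K$)
$-7169 - Y{\left(118 \right)} = -7169 - \left(-216 - 354\right) = -7169 - -570 = -7169 + 570 = -6599$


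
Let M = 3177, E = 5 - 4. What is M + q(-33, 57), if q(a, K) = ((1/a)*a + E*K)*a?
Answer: 1263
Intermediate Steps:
E = 1
q(a, K) = a*(1 + K) (q(a, K) = ((1/a)*a + 1*K)*a = (a/a + K)*a = (1 + K)*a = a*(1 + K))
M + q(-33, 57) = 3177 - 33*(1 + 57) = 3177 - 33*58 = 3177 - 1914 = 1263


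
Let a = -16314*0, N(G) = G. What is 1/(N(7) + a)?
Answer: 1/7 ≈ 0.14286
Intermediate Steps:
a = 0
1/(N(7) + a) = 1/(7 + 0) = 1/7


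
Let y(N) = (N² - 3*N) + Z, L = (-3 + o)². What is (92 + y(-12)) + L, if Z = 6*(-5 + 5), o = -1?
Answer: 288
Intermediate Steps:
Z = 0 (Z = 6*0 = 0)
L = 16 (L = (-3 - 1)² = (-4)² = 16)
y(N) = N² - 3*N (y(N) = (N² - 3*N) + 0 = N² - 3*N)
(92 + y(-12)) + L = (92 - 12*(-3 - 12)) + 16 = (92 - 12*(-15)) + 16 = (92 + 180) + 16 = 272 + 16 = 288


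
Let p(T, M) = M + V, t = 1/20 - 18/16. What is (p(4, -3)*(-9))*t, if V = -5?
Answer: -387/5 ≈ -77.400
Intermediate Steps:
t = -43/40 (t = 1*(1/20) - 18*1/16 = 1/20 - 9/8 = -43/40 ≈ -1.0750)
p(T, M) = -5 + M (p(T, M) = M - 5 = -5 + M)
(p(4, -3)*(-9))*t = ((-5 - 3)*(-9))*(-43/40) = -8*(-9)*(-43/40) = 72*(-43/40) = -387/5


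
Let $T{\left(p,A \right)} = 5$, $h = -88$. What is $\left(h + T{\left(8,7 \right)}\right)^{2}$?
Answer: $6889$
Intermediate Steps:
$\left(h + T{\left(8,7 \right)}\right)^{2} = \left(-88 + 5\right)^{2} = \left(-83\right)^{2} = 6889$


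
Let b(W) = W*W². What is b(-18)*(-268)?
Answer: 1562976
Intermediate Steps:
b(W) = W³
b(-18)*(-268) = (-18)³*(-268) = -5832*(-268) = 1562976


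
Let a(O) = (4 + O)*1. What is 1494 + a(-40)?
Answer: 1458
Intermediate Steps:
a(O) = 4 + O
1494 + a(-40) = 1494 + (4 - 40) = 1494 - 36 = 1458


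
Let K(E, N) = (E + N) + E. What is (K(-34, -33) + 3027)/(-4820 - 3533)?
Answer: -2926/8353 ≈ -0.35029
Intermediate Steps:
K(E, N) = N + 2*E
(K(-34, -33) + 3027)/(-4820 - 3533) = ((-33 + 2*(-34)) + 3027)/(-4820 - 3533) = ((-33 - 68) + 3027)/(-8353) = (-101 + 3027)*(-1/8353) = 2926*(-1/8353) = -2926/8353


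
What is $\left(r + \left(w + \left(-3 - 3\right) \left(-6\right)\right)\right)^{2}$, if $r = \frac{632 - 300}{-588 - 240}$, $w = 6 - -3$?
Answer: $\frac{85229824}{42849} \approx 1989.1$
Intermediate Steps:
$w = 9$ ($w = 6 + 3 = 9$)
$r = - \frac{83}{207}$ ($r = \frac{332}{-828} = 332 \left(- \frac{1}{828}\right) = - \frac{83}{207} \approx -0.40097$)
$\left(r + \left(w + \left(-3 - 3\right) \left(-6\right)\right)\right)^{2} = \left(- \frac{83}{207} + \left(9 + \left(-3 - 3\right) \left(-6\right)\right)\right)^{2} = \left(- \frac{83}{207} + \left(9 - -36\right)\right)^{2} = \left(- \frac{83}{207} + \left(9 + 36\right)\right)^{2} = \left(- \frac{83}{207} + 45\right)^{2} = \left(\frac{9232}{207}\right)^{2} = \frac{85229824}{42849}$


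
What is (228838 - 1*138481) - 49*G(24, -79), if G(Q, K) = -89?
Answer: 94718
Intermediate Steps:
(228838 - 1*138481) - 49*G(24, -79) = (228838 - 1*138481) - 49*(-89) = (228838 - 138481) + 4361 = 90357 + 4361 = 94718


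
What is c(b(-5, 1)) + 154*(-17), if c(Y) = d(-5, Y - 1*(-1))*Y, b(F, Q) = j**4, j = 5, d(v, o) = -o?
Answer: -393868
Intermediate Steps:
b(F, Q) = 625 (b(F, Q) = 5**4 = 625)
c(Y) = Y*(-1 - Y) (c(Y) = (-(Y - 1*(-1)))*Y = (-(Y + 1))*Y = (-(1 + Y))*Y = (-1 - Y)*Y = Y*(-1 - Y))
c(b(-5, 1)) + 154*(-17) = -1*625*(1 + 625) + 154*(-17) = -1*625*626 - 2618 = -391250 - 2618 = -393868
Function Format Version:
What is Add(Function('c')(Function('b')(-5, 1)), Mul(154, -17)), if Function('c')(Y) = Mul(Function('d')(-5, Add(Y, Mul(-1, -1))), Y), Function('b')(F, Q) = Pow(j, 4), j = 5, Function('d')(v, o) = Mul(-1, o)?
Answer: -393868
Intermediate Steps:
Function('b')(F, Q) = 625 (Function('b')(F, Q) = Pow(5, 4) = 625)
Function('c')(Y) = Mul(Y, Add(-1, Mul(-1, Y))) (Function('c')(Y) = Mul(Mul(-1, Add(Y, Mul(-1, -1))), Y) = Mul(Mul(-1, Add(Y, 1)), Y) = Mul(Mul(-1, Add(1, Y)), Y) = Mul(Add(-1, Mul(-1, Y)), Y) = Mul(Y, Add(-1, Mul(-1, Y))))
Add(Function('c')(Function('b')(-5, 1)), Mul(154, -17)) = Add(Mul(-1, 625, Add(1, 625)), Mul(154, -17)) = Add(Mul(-1, 625, 626), -2618) = Add(-391250, -2618) = -393868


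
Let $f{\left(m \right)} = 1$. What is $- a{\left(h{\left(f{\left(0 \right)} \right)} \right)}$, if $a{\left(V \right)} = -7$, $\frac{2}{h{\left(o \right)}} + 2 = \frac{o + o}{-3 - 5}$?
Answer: $7$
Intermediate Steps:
$h{\left(o \right)} = \frac{2}{-2 - \frac{o}{4}}$ ($h{\left(o \right)} = \frac{2}{-2 + \frac{o + o}{-3 - 5}} = \frac{2}{-2 + \frac{2 o}{-8}} = \frac{2}{-2 + 2 o \left(- \frac{1}{8}\right)} = \frac{2}{-2 - \frac{o}{4}}$)
$- a{\left(h{\left(f{\left(0 \right)} \right)} \right)} = \left(-1\right) \left(-7\right) = 7$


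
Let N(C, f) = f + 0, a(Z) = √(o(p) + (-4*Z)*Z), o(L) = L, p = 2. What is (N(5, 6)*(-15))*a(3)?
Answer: -90*I*√34 ≈ -524.79*I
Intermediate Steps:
a(Z) = √(2 - 4*Z²) (a(Z) = √(2 + (-4*Z)*Z) = √(2 - 4*Z²))
N(C, f) = f
(N(5, 6)*(-15))*a(3) = (6*(-15))*√(2 - 4*3²) = -90*√(2 - 4*9) = -90*√(2 - 36) = -90*I*√34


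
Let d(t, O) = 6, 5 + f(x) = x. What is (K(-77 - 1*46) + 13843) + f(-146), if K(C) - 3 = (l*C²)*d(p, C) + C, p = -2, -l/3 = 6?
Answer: -1620360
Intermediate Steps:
l = -18 (l = -3*6 = -18)
f(x) = -5 + x
K(C) = 3 + C - 108*C² (K(C) = 3 + (-18*C²*6 + C) = 3 + (-108*C² + C) = 3 + (C - 108*C²) = 3 + C - 108*C²)
(K(-77 - 1*46) + 13843) + f(-146) = ((3 + (-77 - 1*46) - 108*(-77 - 1*46)²) + 13843) + (-5 - 146) = ((3 + (-77 - 46) - 108*(-77 - 46)²) + 13843) - 151 = ((3 - 123 - 108*(-123)²) + 13843) - 151 = ((3 - 123 - 108*15129) + 13843) - 151 = ((3 - 123 - 1633932) + 13843) - 151 = (-1634052 + 13843) - 151 = -1620209 - 151 = -1620360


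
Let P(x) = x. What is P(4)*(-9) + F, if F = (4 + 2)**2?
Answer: 0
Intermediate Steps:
F = 36 (F = 6**2 = 36)
P(4)*(-9) + F = 4*(-9) + 36 = -36 + 36 = 0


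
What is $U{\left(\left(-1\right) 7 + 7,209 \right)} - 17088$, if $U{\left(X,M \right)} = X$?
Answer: $-17088$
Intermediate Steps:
$U{\left(\left(-1\right) 7 + 7,209 \right)} - 17088 = \left(\left(-1\right) 7 + 7\right) - 17088 = \left(-7 + 7\right) - 17088 = 0 - 17088 = -17088$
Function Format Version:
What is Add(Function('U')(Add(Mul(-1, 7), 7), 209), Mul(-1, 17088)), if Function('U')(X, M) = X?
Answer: -17088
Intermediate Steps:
Add(Function('U')(Add(Mul(-1, 7), 7), 209), Mul(-1, 17088)) = Add(Add(Mul(-1, 7), 7), Mul(-1, 17088)) = Add(Add(-7, 7), -17088) = Add(0, -17088) = -17088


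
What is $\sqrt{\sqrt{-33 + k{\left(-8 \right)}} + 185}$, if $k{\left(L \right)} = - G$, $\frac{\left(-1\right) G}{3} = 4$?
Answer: $\sqrt{185 + i \sqrt{21}} \approx 13.603 + 0.1684 i$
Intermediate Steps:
$G = -12$ ($G = \left(-3\right) 4 = -12$)
$k{\left(L \right)} = 12$ ($k{\left(L \right)} = \left(-1\right) \left(-12\right) = 12$)
$\sqrt{\sqrt{-33 + k{\left(-8 \right)}} + 185} = \sqrt{\sqrt{-33 + 12} + 185} = \sqrt{\sqrt{-21} + 185} = \sqrt{i \sqrt{21} + 185} = \sqrt{185 + i \sqrt{21}}$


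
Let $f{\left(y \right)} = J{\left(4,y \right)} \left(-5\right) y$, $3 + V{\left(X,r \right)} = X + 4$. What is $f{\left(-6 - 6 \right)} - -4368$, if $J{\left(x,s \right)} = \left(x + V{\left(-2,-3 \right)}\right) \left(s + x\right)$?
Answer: $2928$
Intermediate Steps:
$V{\left(X,r \right)} = 1 + X$ ($V{\left(X,r \right)} = -3 + \left(X + 4\right) = -3 + \left(4 + X\right) = 1 + X$)
$J{\left(x,s \right)} = \left(-1 + x\right) \left(s + x\right)$ ($J{\left(x,s \right)} = \left(x + \left(1 - 2\right)\right) \left(s + x\right) = \left(x - 1\right) \left(s + x\right) = \left(-1 + x\right) \left(s + x\right)$)
$f{\left(y \right)} = y \left(-60 - 15 y\right)$ ($f{\left(y \right)} = \left(4^{2} - y - 4 + y 4\right) \left(-5\right) y = \left(16 - y - 4 + 4 y\right) \left(-5\right) y = \left(12 + 3 y\right) \left(-5\right) y = \left(-60 - 15 y\right) y = y \left(-60 - 15 y\right)$)
$f{\left(-6 - 6 \right)} - -4368 = - 15 \left(-6 - 6\right) \left(4 - 12\right) - -4368 = \left(-15\right) \left(-12\right) \left(4 - 12\right) + 4368 = \left(-15\right) \left(-12\right) \left(-8\right) + 4368 = -1440 + 4368 = 2928$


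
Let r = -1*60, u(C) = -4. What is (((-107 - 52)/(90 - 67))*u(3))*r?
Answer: -38160/23 ≈ -1659.1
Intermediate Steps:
r = -60
(((-107 - 52)/(90 - 67))*u(3))*r = (((-107 - 52)/(90 - 67))*(-4))*(-60) = (-159/23*(-4))*(-60) = (-159*1/23*(-4))*(-60) = -159/23*(-4)*(-60) = (636/23)*(-60) = -38160/23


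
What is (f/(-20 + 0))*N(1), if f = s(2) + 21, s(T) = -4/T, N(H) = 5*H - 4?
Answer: -19/20 ≈ -0.95000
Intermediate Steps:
N(H) = -4 + 5*H
f = 19 (f = -4/2 + 21 = -4*½ + 21 = -2 + 21 = 19)
(f/(-20 + 0))*N(1) = (19/(-20 + 0))*(-4 + 5*1) = (19/(-20))*(-4 + 5) = (19*(-1/20))*1 = -19/20*1 = -19/20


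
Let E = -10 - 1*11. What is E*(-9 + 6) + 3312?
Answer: 3375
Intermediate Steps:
E = -21 (E = -10 - 11 = -21)
E*(-9 + 6) + 3312 = -21*(-9 + 6) + 3312 = -21*(-3) + 3312 = 63 + 3312 = 3375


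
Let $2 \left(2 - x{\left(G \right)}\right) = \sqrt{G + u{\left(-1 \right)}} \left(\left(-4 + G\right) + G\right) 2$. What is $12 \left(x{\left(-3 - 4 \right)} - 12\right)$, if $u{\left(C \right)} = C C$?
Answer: $-120 + 216 i \sqrt{6} \approx -120.0 + 529.09 i$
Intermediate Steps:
$u{\left(C \right)} = C^{2}$
$x{\left(G \right)} = 2 - \sqrt{1 + G} \left(-4 + 2 G\right)$ ($x{\left(G \right)} = 2 - \frac{\sqrt{G + \left(-1\right)^{2}} \left(\left(-4 + G\right) + G\right) 2}{2} = 2 - \frac{\sqrt{G + 1} \left(-4 + 2 G\right) 2}{2} = 2 - \frac{\sqrt{1 + G} \left(-4 + 2 G\right) 2}{2} = 2 - \frac{2 \sqrt{1 + G} \left(-4 + 2 G\right)}{2} = 2 - \sqrt{1 + G} \left(-4 + 2 G\right)$)
$12 \left(x{\left(-3 - 4 \right)} - 12\right) = 12 \left(\left(2 + 4 \sqrt{1 - 7} - 2 \left(-3 - 4\right) \sqrt{1 - 7}\right) - 12\right) = 12 \left(\left(2 + 4 \sqrt{1 - 7} - - 14 \sqrt{1 - 7}\right) - 12\right) = 12 \left(\left(2 + 4 \sqrt{-6} - - 14 \sqrt{-6}\right) - 12\right) = 12 \left(\left(2 + 4 i \sqrt{6} - - 14 i \sqrt{6}\right) - 12\right) = 12 \left(\left(2 + 4 i \sqrt{6} + 14 i \sqrt{6}\right) - 12\right) = 12 \left(\left(2 + 18 i \sqrt{6}\right) - 12\right) = 12 \left(-10 + 18 i \sqrt{6}\right) = -120 + 216 i \sqrt{6}$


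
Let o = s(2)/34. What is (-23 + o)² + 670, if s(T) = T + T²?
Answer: 344174/289 ≈ 1190.9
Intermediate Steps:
o = 3/17 (o = (2*(1 + 2))/34 = (2*3)*(1/34) = 6*(1/34) = 3/17 ≈ 0.17647)
(-23 + o)² + 670 = (-23 + 3/17)² + 670 = (-388/17)² + 670 = 150544/289 + 670 = 344174/289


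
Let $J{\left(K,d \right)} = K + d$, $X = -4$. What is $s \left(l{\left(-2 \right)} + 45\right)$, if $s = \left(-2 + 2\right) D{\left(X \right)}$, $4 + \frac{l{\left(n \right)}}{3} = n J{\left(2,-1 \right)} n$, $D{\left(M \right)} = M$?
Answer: $0$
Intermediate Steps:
$l{\left(n \right)} = -12 + 3 n^{2}$ ($l{\left(n \right)} = -12 + 3 n \left(2 - 1\right) n = -12 + 3 n 1 n = -12 + 3 n n = -12 + 3 n^{2}$)
$s = 0$ ($s = \left(-2 + 2\right) \left(-4\right) = 0 \left(-4\right) = 0$)
$s \left(l{\left(-2 \right)} + 45\right) = 0 \left(\left(-12 + 3 \left(-2\right)^{2}\right) + 45\right) = 0 \left(\left(-12 + 3 \cdot 4\right) + 45\right) = 0 \left(\left(-12 + 12\right) + 45\right) = 0 \left(0 + 45\right) = 0 \cdot 45 = 0$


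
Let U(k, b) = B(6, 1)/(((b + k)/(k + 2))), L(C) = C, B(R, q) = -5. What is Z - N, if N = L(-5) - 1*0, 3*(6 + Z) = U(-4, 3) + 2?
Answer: -11/3 ≈ -3.6667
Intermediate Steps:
U(k, b) = -5*(2 + k)/(b + k) (U(k, b) = -5*(k + 2)/(b + k) = -5*(2 + k)/(b + k))
Z = -26/3 (Z = -6 + (5*(-2 - 1*(-4))/(3 - 4) + 2)/3 = -6 + (5*(-2 + 4)/(-1) + 2)/3 = -6 + (5*(-1)*2 + 2)/3 = -6 + (-10 + 2)/3 = -6 + (1/3)*(-8) = -6 - 8/3 = -26/3 ≈ -8.6667)
N = -5 (N = -5 - 1*0 = -5 + 0 = -5)
Z - N = -26/3 - 1*(-5) = -26/3 + 5 = -11/3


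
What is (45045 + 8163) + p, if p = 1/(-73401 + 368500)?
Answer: 15701627593/295099 ≈ 53208.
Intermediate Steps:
p = 1/295099 ≈ 3.3887e-6
(45045 + 8163) + p = (45045 + 8163) + 1/295099 = 53208 + 1/295099 = 15701627593/295099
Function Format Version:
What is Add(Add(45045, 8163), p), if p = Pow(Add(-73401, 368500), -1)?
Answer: Rational(15701627593, 295099) ≈ 53208.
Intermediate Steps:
p = Rational(1, 295099) (p = Pow(295099, -1) = Rational(1, 295099) ≈ 3.3887e-6)
Add(Add(45045, 8163), p) = Add(Add(45045, 8163), Rational(1, 295099)) = Add(53208, Rational(1, 295099)) = Rational(15701627593, 295099)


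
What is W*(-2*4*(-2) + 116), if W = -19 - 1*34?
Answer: -6996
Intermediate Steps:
W = -53 (W = -19 - 34 = -53)
W*(-2*4*(-2) + 116) = -53*(-2*4*(-2) + 116) = -53*(-8*(-2) + 116) = -53*(16 + 116) = -53*132 = -6996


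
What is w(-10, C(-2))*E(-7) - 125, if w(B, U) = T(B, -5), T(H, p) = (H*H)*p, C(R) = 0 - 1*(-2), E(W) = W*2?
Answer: 6875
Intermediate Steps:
E(W) = 2*W
C(R) = 2 (C(R) = 0 + 2 = 2)
T(H, p) = p*H**2 (T(H, p) = H**2*p = p*H**2)
w(B, U) = -5*B**2
w(-10, C(-2))*E(-7) - 125 = (-5*(-10)**2)*(2*(-7)) - 125 = -5*100*(-14) - 125 = -500*(-14) - 125 = 7000 - 125 = 6875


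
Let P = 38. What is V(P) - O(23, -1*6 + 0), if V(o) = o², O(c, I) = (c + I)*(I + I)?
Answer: 1648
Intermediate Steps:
O(c, I) = 2*I*(I + c) (O(c, I) = (I + c)*(2*I) = 2*I*(I + c))
V(P) - O(23, -1*6 + 0) = 38² - 2*(-1*6 + 0)*((-1*6 + 0) + 23) = 1444 - 2*(-6 + 0)*((-6 + 0) + 23) = 1444 - 2*(-6)*(-6 + 23) = 1444 - 2*(-6)*17 = 1444 - 1*(-204) = 1444 + 204 = 1648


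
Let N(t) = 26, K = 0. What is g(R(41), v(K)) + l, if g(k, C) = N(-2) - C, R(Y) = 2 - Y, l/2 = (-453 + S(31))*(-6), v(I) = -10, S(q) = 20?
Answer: 5232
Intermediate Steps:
l = 5196 (l = 2*((-453 + 20)*(-6)) = 2*(-433*(-6)) = 2*2598 = 5196)
g(k, C) = 26 - C
g(R(41), v(K)) + l = (26 - 1*(-10)) + 5196 = (26 + 10) + 5196 = 36 + 5196 = 5232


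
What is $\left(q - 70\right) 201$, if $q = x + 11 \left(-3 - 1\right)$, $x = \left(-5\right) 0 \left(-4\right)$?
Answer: $-22914$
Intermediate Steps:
$x = 0$ ($x = 0 \left(-4\right) = 0$)
$q = -44$ ($q = 0 + 11 \left(-3 - 1\right) = 0 + 11 \left(-4\right) = 0 - 44 = -44$)
$\left(q - 70\right) 201 = \left(-44 - 70\right) 201 = \left(-114\right) 201 = -22914$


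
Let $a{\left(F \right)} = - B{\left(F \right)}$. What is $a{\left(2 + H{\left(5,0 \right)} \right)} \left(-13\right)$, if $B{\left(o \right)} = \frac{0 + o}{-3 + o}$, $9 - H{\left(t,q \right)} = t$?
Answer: $26$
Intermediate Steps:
$H{\left(t,q \right)} = 9 - t$
$B{\left(o \right)} = \frac{o}{-3 + o}$
$a{\left(F \right)} = - \frac{F}{-3 + F}$
$a{\left(2 + H{\left(5,0 \right)} \right)} \left(-13\right) = - \frac{2 + \left(9 - 5\right)}{-3 + \left(2 + \left(9 - 5\right)\right)} \left(-13\right) = - \frac{2 + 4}{-3 + \left(2 + 4\right)} \left(-13\right) = \left(-1\right) 6 \frac{1}{-3 + 6} \left(-13\right) = \left(-1\right) 6 \cdot \frac{1}{3} \left(-13\right) = \left(-2\right) \left(-13\right) = 26$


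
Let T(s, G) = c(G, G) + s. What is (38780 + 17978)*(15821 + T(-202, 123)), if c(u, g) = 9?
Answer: 887014024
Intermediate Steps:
T(s, G) = 9 + s
(38780 + 17978)*(15821 + T(-202, 123)) = (38780 + 17978)*(15821 + (9 - 202)) = 56758*(15821 - 193) = 56758*15628 = 887014024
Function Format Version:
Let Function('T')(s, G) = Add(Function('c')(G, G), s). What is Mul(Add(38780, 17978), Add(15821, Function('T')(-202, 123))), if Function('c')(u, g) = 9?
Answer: 887014024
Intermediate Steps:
Function('T')(s, G) = Add(9, s)
Mul(Add(38780, 17978), Add(15821, Function('T')(-202, 123))) = Mul(Add(38780, 17978), Add(15821, Add(9, -202))) = Mul(56758, Add(15821, -193)) = Mul(56758, 15628) = 887014024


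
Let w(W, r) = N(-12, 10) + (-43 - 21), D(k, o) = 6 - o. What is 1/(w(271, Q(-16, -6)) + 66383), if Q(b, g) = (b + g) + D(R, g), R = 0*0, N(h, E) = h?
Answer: 1/66307 ≈ 1.5081e-5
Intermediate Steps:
R = 0
Q(b, g) = 6 + b (Q(b, g) = (b + g) + (6 - g) = 6 + b)
w(W, r) = -76 (w(W, r) = -12 + (-43 - 21) = -12 - 64 = -76)
1/(w(271, Q(-16, -6)) + 66383) = 1/(-76 + 66383) = 1/66307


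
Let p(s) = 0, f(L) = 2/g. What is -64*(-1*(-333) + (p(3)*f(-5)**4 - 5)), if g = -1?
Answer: -20992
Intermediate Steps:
f(L) = -2 (f(L) = 2/(-1) = 2*(-1) = -2)
-64*(-1*(-333) + (p(3)*f(-5)**4 - 5)) = -64*(-1*(-333) + (0*(-2)**4 - 5)) = -64*(333 + (0*16 - 5)) = -64*(333 + (0 - 5)) = -64*(333 - 5) = -64*328 = -20992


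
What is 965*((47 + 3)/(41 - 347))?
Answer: -24125/153 ≈ -157.68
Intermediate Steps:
965*((47 + 3)/(41 - 347)) = 965*(50/(-306)) = 965*(50*(-1/306)) = 965*(-25/153) = -24125/153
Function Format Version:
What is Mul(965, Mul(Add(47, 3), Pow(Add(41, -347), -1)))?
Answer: Rational(-24125, 153) ≈ -157.68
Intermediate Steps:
Mul(965, Mul(Add(47, 3), Pow(Add(41, -347), -1))) = Mul(965, Mul(50, Pow(-306, -1))) = Mul(965, Mul(50, Rational(-1, 306))) = Mul(965, Rational(-25, 153)) = Rational(-24125, 153)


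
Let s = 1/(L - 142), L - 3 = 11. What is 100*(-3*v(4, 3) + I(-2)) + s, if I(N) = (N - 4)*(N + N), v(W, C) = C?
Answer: 191999/128 ≈ 1500.0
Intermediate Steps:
L = 14 (L = 3 + 11 = 14)
s = -1/128 (s = 1/(14 - 142) = 1/(-128) = -1/128 ≈ -0.0078125)
I(N) = 2*N*(-4 + N) (I(N) = (-4 + N)*(2*N) = 2*N*(-4 + N))
100*(-3*v(4, 3) + I(-2)) + s = 100*(-3*3 + 2*(-2)*(-4 - 2)) - 1/128 = 100*(-9 + 2*(-2)*(-6)) - 1/128 = 100*(-9 + 24) - 1/128 = 100*15 - 1/128 = 1500 - 1/128 = 191999/128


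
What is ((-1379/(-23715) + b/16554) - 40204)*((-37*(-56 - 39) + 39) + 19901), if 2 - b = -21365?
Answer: -796091995449803/844254 ≈ -9.4295e+8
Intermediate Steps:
b = 21367 (b = 2 - 1*(-21365) = 2 + 21365 = 21367)
((-1379/(-23715) + b/16554) - 40204)*((-37*(-56 - 39) + 39) + 19901) = ((-1379/(-23715) + 21367/16554) - 40204)*((-37*(-56 - 39) + 39) + 19901) = ((-1379*(-1/23715) + 21367*(1/16554)) - 40204)*((-37*(-95) + 39) + 19901) = ((1379/23715 + 21367/16554) - 40204)*((3515 + 39) + 19901) = (5694047/4221270 - 40204)*(3554 + 19901) = -169706245033/4221270*23455 = -796091995449803/844254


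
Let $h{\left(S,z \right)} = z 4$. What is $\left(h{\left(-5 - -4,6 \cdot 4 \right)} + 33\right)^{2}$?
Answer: $16641$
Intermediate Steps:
$h{\left(S,z \right)} = 4 z$
$\left(h{\left(-5 - -4,6 \cdot 4 \right)} + 33\right)^{2} = \left(4 \cdot 6 \cdot 4 + 33\right)^{2} = \left(4 \cdot 24 + 33\right)^{2} = \left(96 + 33\right)^{2} = 129^{2} = 16641$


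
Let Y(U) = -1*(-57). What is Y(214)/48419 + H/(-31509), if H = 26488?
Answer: -1280726459/1525634271 ≈ -0.83947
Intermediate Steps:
Y(U) = 57
Y(214)/48419 + H/(-31509) = 57/48419 + 26488/(-31509) = 57*(1/48419) + 26488*(-1/31509) = 57/48419 - 26488/31509 = -1280726459/1525634271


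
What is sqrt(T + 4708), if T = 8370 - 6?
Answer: 4*sqrt(817) ≈ 114.33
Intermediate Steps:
T = 8364
sqrt(T + 4708) = sqrt(8364 + 4708) = sqrt(13072) = 4*sqrt(817)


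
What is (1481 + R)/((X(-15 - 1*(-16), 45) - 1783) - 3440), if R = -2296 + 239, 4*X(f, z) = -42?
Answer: 128/1163 ≈ 0.11006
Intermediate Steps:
X(f, z) = -21/2 (X(f, z) = (1/4)*(-42) = -21/2)
R = -2057
(1481 + R)/((X(-15 - 1*(-16), 45) - 1783) - 3440) = (1481 - 2057)/((-21/2 - 1783) - 3440) = -576/(-3587/2 - 3440) = -576/(-10467/2) = -576*(-2/10467) = 128/1163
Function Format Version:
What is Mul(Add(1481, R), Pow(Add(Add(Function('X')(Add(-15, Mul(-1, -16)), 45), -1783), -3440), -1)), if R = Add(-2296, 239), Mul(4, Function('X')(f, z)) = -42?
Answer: Rational(128, 1163) ≈ 0.11006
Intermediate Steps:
Function('X')(f, z) = Rational(-21, 2) (Function('X')(f, z) = Mul(Rational(1, 4), -42) = Rational(-21, 2))
R = -2057
Mul(Add(1481, R), Pow(Add(Add(Function('X')(Add(-15, Mul(-1, -16)), 45), -1783), -3440), -1)) = Mul(Add(1481, -2057), Pow(Add(Add(Rational(-21, 2), -1783), -3440), -1)) = Mul(-576, Pow(Add(Rational(-3587, 2), -3440), -1)) = Mul(-576, Pow(Rational(-10467, 2), -1)) = Mul(-576, Rational(-2, 10467)) = Rational(128, 1163)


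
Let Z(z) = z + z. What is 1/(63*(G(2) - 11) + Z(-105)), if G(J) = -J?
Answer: -1/1029 ≈ -0.00097182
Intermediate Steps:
Z(z) = 2*z
1/(63*(G(2) - 11) + Z(-105)) = 1/(63*(-1*2 - 11) + 2*(-105)) = 1/(63*(-2 - 11) - 210) = 1/(63*(-13) - 210) = 1/(-819 - 210) = 1/(-1029) = -1/1029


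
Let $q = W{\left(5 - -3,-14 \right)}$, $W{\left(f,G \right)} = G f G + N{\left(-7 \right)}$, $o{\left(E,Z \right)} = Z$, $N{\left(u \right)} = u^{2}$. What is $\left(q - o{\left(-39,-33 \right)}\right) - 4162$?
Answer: $-2512$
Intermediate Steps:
$W{\left(f,G \right)} = 49 + f G^{2}$ ($W{\left(f,G \right)} = G f G + \left(-7\right)^{2} = f G^{2} + 49 = 49 + f G^{2}$)
$q = 1617$ ($q = 49 + \left(5 - -3\right) \left(-14\right)^{2} = 49 + \left(5 + 3\right) 196 = 49 + 8 \cdot 196 = 49 + 1568 = 1617$)
$\left(q - o{\left(-39,-33 \right)}\right) - 4162 = \left(1617 - -33\right) - 4162 = \left(1617 + 33\right) - 4162 = 1650 - 4162 = -2512$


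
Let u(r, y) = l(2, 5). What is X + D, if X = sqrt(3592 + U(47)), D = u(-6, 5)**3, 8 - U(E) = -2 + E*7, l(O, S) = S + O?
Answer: 343 + sqrt(3273) ≈ 400.21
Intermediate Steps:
l(O, S) = O + S
u(r, y) = 7 (u(r, y) = 2 + 5 = 7)
U(E) = 10 - 7*E (U(E) = 8 - (-2 + E*7) = 8 - (-2 + 7*E) = 8 + (2 - 7*E) = 10 - 7*E)
D = 343 (D = 7**3 = 343)
X = sqrt(3273) (X = sqrt(3592 + (10 - 7*47)) = sqrt(3592 + (10 - 329)) = sqrt(3592 - 319) = sqrt(3273) ≈ 57.210)
X + D = sqrt(3273) + 343 = 343 + sqrt(3273)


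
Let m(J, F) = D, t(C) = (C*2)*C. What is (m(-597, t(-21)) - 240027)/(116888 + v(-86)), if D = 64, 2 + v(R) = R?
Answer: -239963/116800 ≈ -2.0545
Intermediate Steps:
v(R) = -2 + R
t(C) = 2*C² (t(C) = (2*C)*C = 2*C²)
m(J, F) = 64
(m(-597, t(-21)) - 240027)/(116888 + v(-86)) = (64 - 240027)/(116888 + (-2 - 86)) = -239963/(116888 - 88) = -239963/116800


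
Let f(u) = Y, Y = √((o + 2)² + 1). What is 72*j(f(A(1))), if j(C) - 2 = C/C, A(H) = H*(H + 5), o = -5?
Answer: 216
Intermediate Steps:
A(H) = H*(5 + H)
Y = √10 (Y = √((-5 + 2)² + 1) = √((-3)² + 1) = √(9 + 1) = √10 ≈ 3.1623)
f(u) = √10
j(C) = 3 (j(C) = 2 + C/C = 2 + 1 = 3)
72*j(f(A(1))) = 72*3 = 216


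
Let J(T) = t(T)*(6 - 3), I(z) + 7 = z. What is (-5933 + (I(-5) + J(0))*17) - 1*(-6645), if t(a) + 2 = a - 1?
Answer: 355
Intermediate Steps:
t(a) = -3 + a (t(a) = -2 + (a - 1) = -2 + (-1 + a) = -3 + a)
I(z) = -7 + z
J(T) = -9 + 3*T (J(T) = (-3 + T)*(6 - 3) = (-3 + T)*3 = -9 + 3*T)
(-5933 + (I(-5) + J(0))*17) - 1*(-6645) = (-5933 + ((-7 - 5) + (-9 + 3*0))*17) - 1*(-6645) = (-5933 + (-12 + (-9 + 0))*17) + 6645 = (-5933 + (-12 - 9)*17) + 6645 = (-5933 - 21*17) + 6645 = (-5933 - 357) + 6645 = -6290 + 6645 = 355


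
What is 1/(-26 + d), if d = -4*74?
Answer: -1/322 ≈ -0.0031056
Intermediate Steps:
d = -296
1/(-26 + d) = 1/(-26 - 296) = 1/(-322) = -1/322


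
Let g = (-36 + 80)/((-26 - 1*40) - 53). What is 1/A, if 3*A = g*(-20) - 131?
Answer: -119/4903 ≈ -0.024271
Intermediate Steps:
g = -44/119 (g = 44/((-26 - 40) - 53) = 44/(-66 - 53) = 44/(-119) = 44*(-1/119) = -44/119 ≈ -0.36975)
A = -4903/119 (A = (-44/119*(-20) - 131)/3 = (880/119 - 131)/3 = (⅓)*(-14709/119) = -4903/119 ≈ -41.202)
1/A = 1/(-4903/119) = -119/4903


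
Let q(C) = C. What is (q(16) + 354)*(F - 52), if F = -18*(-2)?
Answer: -5920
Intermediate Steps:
F = 36
(q(16) + 354)*(F - 52) = (16 + 354)*(36 - 52) = 370*(-16) = -5920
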